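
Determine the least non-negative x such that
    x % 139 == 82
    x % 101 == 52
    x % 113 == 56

The moduli are pairwise coprime; N = 139·101·113 = 1586407.
N/139 = 11413; 11413 ≡ 15 (mod 139); 15·102 ≡ 1, so inverse 102.
N/101 = 15707; 15707 ≡ 52 (mod 101); 52·68 ≡ 1, so inverse 68.
N/113 = 14039; 14039 ≡ 27 (mod 113); 27·67 ≡ 1, so inverse 67.
x ≡ 82·11413·102 + 52·15707·68 + 56·14039·67 = 203672612.
203672612 mod 1586407 = 612516.

612516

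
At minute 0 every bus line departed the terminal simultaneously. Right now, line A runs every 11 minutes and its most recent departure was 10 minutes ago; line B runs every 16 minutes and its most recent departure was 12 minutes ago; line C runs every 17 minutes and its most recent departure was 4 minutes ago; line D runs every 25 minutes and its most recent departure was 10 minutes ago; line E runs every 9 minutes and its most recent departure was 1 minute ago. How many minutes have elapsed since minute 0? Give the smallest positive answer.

The moduli are pairwise coprime; N = 11·16·17·25·9 = 673200.
N/11 = 61200; 61200 ≡ 7 (mod 11); 7·8 ≡ 1, so inverse 8.
N/16 = 42075; 42075 ≡ 11 (mod 16); 11·3 ≡ 1, so inverse 3.
N/17 = 39600; 39600 ≡ 7 (mod 17); 7·5 ≡ 1, so inverse 5.
N/25 = 26928; 26928 ≡ 3 (mod 25); 3·17 ≡ 1, so inverse 17.
N/9 = 74800; 74800 ≡ 1 (mod 9), inverse 1.
t ≡ 10·61200·8 + 12·42075·3 + 4·39600·5 + 10·26928·17 + 1·74800·1 = 11855260.
11855260 mod 673200 = 410860.

410860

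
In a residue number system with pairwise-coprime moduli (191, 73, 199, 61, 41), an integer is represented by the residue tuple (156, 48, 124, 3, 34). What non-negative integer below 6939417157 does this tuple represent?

5474855289

From x ≡ 156 (mod 191) write x = 156 + 191t. Substituting into x ≡ 48 (mod 73) gives 191t ≡ 38 (mod 73), and since 45⁻¹ ≡ 13 (mod 73), t ≡ 56. Hence x ≡ 156 + 191·56 = 10852 (mod 13943).
From x ≡ 10852 (mod 13943) write x = 10852 + 13943t. Substituting into x ≡ 124 (mod 199) gives 13943t ≡ 18 (mod 199), and since 13⁻¹ ≡ 46 (mod 199), t ≡ 32. Hence x ≡ 10852 + 13943·32 = 457028 (mod 2774657).
From x ≡ 457028 (mod 2774657) write x = 457028 + 2774657t. Substituting into x ≡ 3 (mod 61) gives 2774657t ≡ 48 (mod 61), and since 11⁻¹ ≡ 50 (mod 61), t ≡ 21. Hence x ≡ 457028 + 2774657·21 = 58724825 (mod 169254077).
From x ≡ 58724825 (mod 169254077) write x = 58724825 + 169254077t. Substituting into x ≡ 34 (mod 41) gives 169254077t ≡ 1 (mod 41), and since 9⁻¹ ≡ 32 (mod 41), t ≡ 32. Hence x ≡ 58724825 + 169254077·32 = 5474855289 (mod 6939417157).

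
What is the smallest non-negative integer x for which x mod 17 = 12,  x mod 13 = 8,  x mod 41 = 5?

3531

The moduli are pairwise coprime; N = 17·13·41 = 9061.
N/17 = 533; 533 ≡ 6 (mod 17); 6·3 ≡ 1, so inverse 3.
N/13 = 697; 697 ≡ 8 (mod 13); 8·5 ≡ 1, so inverse 5.
N/41 = 221; 221 ≡ 16 (mod 41); 16·18 ≡ 1, so inverse 18.
x ≡ 12·533·3 + 8·697·5 + 5·221·18 = 66958.
66958 mod 9061 = 3531.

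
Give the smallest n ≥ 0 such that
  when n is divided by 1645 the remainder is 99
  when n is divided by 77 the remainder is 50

gcd(1645, 77) = 7 and 7 | (50 − 99), so the pair is consistent; merging gives n ≡ 1744 (mod 18095), where 18095 = lcm(1645, 77).
The solution is unique modulo lcm(1645, 77) = 18095.

1744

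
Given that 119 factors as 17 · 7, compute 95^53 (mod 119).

23

Mod 17: 95 ≡ 10; by Fermat, exponent reduces to 53 mod 16 = 5; 10^5 ≡ 6 (mod 17).
Mod 7: 95 ≡ 4; by Fermat, exponent reduces to 53 mod 6 = 5; 4^5 ≡ 2 (mod 7).
Combine by CRT: x ≡ 6 (mod 17), x ≡ 2 (mod 7) ⇒ x ≡ 23 (mod 119).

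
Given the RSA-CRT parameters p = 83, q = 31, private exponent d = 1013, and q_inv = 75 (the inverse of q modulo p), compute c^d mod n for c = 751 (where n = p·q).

d_p = d mod (p−1) = 1013 mod 82 = 29; d_q = d mod (q−1) = 23.
m₁ = c^(d_p) mod p: c ≡ 4 (mod 83), and 4^29 mod 83 = 68.
m₂ = c^(d_q) mod q: c ≡ 7 (mod 31), and 7^23 mod 31 = 10.
h = q_inv·(m₁ − m₂) mod p = 75·(68 − 10) mod 83 = 34.
m = m₂ + h·q = 10 + 34·31 = 1064.

1064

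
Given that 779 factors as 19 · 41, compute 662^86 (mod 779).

Mod 19: 662 ≡ 16; by Fermat, exponent reduces to 86 mod 18 = 14; 16^14 ≡ 4 (mod 19).
Mod 41: 662 ≡ 6; by Fermat, exponent reduces to 86 mod 40 = 6; 6^6 ≡ 39 (mod 41).
Combine by CRT: x ≡ 4 (mod 19), x ≡ 39 (mod 41) ⇒ x ≡ 80 (mod 779).

80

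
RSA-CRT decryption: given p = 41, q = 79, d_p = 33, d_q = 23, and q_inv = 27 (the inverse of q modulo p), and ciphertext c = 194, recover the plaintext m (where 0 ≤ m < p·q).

m₁ = c^(d_p) mod p: c ≡ 30 (mod 41), and 30^33 mod 41 = 7.
m₂ = c^(d_q) mod q: c ≡ 36 (mod 79), and 36^23 mod 79 = 40.
h = q_inv·(m₁ − m₂) mod p = 27·(7 − 40) mod 41 = 11.
m = m₂ + h·q = 40 + 11·79 = 909.

909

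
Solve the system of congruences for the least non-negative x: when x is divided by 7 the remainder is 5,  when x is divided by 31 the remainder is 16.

From x ≡ 5 (mod 7) write x = 5 + 7t. Substituting into x ≡ 16 (mod 31) gives 7t ≡ 11 (mod 31), and since 7⁻¹ ≡ 9 (mod 31), t ≡ 6. Hence x ≡ 5 + 7·6 = 47 (mod 217).

47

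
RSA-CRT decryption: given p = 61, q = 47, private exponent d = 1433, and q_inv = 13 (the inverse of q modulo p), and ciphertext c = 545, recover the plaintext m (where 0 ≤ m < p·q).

d_p = d mod (p−1) = 1433 mod 60 = 53; d_q = d mod (q−1) = 7.
m₁ = c^(d_p) mod p: c ≡ 57 (mod 61), and 57^53 mod 61 = 22.
m₂ = c^(d_q) mod q: c ≡ 28 (mod 47), and 28^7 mod 47 = 17.
h = q_inv·(m₁ − m₂) mod p = 13·(22 − 17) mod 61 = 4.
m = m₂ + h·q = 17 + 4·47 = 205.

205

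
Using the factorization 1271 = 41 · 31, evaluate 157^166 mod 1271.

963

Mod 41: 157 ≡ 34; by Fermat, exponent reduces to 166 mod 40 = 6; 34^6 ≡ 20 (mod 41).
Mod 31: 157 ≡ 2; by Fermat, exponent reduces to 166 mod 30 = 16; 2^16 ≡ 2 (mod 31).
Combine by CRT: x ≡ 20 (mod 41), x ≡ 2 (mod 31) ⇒ x ≡ 963 (mod 1271).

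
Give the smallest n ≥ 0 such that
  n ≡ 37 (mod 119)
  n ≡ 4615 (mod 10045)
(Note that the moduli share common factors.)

gcd(119, 10045) = 7 and 7 | (4615 − 37), so the pair is consistent; merging gives n ≡ 115110 (mod 170765), where 170765 = lcm(119, 10045).
The solution is unique modulo lcm(119, 10045) = 170765.

115110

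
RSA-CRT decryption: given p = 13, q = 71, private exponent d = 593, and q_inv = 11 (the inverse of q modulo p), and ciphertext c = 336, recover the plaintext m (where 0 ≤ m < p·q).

59

d_p = d mod (p−1) = 593 mod 12 = 5; d_q = d mod (q−1) = 33.
m₁ = c^(d_p) mod p: c ≡ 11 (mod 13), and 11^5 mod 13 = 7.
m₂ = c^(d_q) mod q: c ≡ 52 (mod 71), and 52^33 mod 71 = 59.
h = q_inv·(m₁ − m₂) mod p = 11·(7 − 59) mod 13 = 0.
m = m₂ + h·q = 59 + 0·71 = 59.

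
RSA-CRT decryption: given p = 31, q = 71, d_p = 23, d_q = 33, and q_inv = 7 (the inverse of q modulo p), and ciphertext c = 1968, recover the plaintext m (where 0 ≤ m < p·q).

m₁ = c^(d_p) mod p: c ≡ 15 (mod 31), and 15^23 mod 31 = 27.
m₂ = c^(d_q) mod q: c ≡ 51 (mod 71), and 51^33 mod 71 = 41.
h = q_inv·(m₁ − m₂) mod p = 7·(27 − 41) mod 31 = 26.
m = m₂ + h·q = 41 + 26·71 = 1887.

1887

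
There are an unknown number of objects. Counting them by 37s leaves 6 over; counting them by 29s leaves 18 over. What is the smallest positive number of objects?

598

From N ≡ 6 (mod 37) write N = 6 + 37t. Substituting into N ≡ 18 (mod 29) gives 37t ≡ 12 (mod 29), and since 8⁻¹ ≡ 11 (mod 29), t ≡ 16. Hence N ≡ 6 + 37·16 = 598 (mod 1073).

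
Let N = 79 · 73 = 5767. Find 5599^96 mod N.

3067

Mod 79: 5599 ≡ 69; by Fermat, exponent reduces to 96 mod 78 = 18; 69^18 ≡ 65 (mod 79).
Mod 73: 5599 ≡ 51; by Fermat, exponent reduces to 96 mod 72 = 24; 51^24 ≡ 1 (mod 73).
Combine by CRT: x ≡ 65 (mod 79), x ≡ 1 (mod 73) ⇒ x ≡ 3067 (mod 5767).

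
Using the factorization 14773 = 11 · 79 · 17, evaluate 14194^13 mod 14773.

Mod 11: 14194 ≡ 4; by Fermat, exponent reduces to 13 mod 10 = 3; 4^3 ≡ 9 (mod 11).
Mod 79: 14194 ≡ 53; 53^13 ≡ 56 (mod 79).
Mod 17: 14194 ≡ 16; 16^13 ≡ 16 (mod 17).
Combine by CRT: x ≡ 9 (mod 11), x ≡ 56 (mod 79), x ≡ 16 (mod 17) ⇒ x ≡ 8193 (mod 14773).

8193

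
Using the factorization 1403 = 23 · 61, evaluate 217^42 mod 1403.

Mod 23: 217 ≡ 10; by Fermat, exponent reduces to 42 mod 22 = 20; 10^20 ≡ 3 (mod 23).
Mod 61: 217 ≡ 34; 34^42 ≡ 58 (mod 61).
Combine by CRT: x ≡ 3 (mod 23), x ≡ 58 (mod 61) ⇒ x ≡ 302 (mod 1403).

302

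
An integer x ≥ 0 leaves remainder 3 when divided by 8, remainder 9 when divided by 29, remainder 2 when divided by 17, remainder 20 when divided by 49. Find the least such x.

132075

Combine the congruences pairwise.
From x ≡ 3 (mod 8) write x = 3 + 8t. Substituting into x ≡ 9 (mod 29) gives 8t ≡ 6 (mod 29), and since 8⁻¹ ≡ 11 (mod 29), t ≡ 8. Hence x ≡ 3 + 8·8 = 67 (mod 232).
From x ≡ 67 (mod 232) write x = 67 + 232t. Substituting into x ≡ 2 (mod 17) gives 232t ≡ 3 (mod 17), and since 11⁻¹ ≡ 14 (mod 17), t ≡ 8. Hence x ≡ 67 + 232·8 = 1923 (mod 3944).
From x ≡ 1923 (mod 3944) write x = 1923 + 3944t. Substituting into x ≡ 20 (mod 49) gives 3944t ≡ 8 (mod 49), and since 24⁻¹ ≡ 47 (mod 49), t ≡ 33. Hence x ≡ 1923 + 3944·33 = 132075 (mod 193256).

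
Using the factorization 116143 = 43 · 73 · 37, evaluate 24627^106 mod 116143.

34990

Mod 43: 24627 ≡ 31; by Fermat, exponent reduces to 106 mod 42 = 22; 31^22 ≡ 31 (mod 43).
Mod 73: 24627 ≡ 26; by Fermat, exponent reduces to 106 mod 72 = 34; 26^34 ≡ 23 (mod 73).
Mod 37: 24627 ≡ 22; by Fermat, exponent reduces to 106 mod 36 = 34; 22^34 ≡ 25 (mod 37).
Combine by CRT: x ≡ 31 (mod 43), x ≡ 23 (mod 73), x ≡ 25 (mod 37) ⇒ x ≡ 34990 (mod 116143).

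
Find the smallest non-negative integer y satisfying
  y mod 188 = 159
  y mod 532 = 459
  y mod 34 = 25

gcd(188, 532) = 4 and 4 | (459 − 159), so the pair is consistent; merging gives y ≡ 14823 (mod 25004), where 25004 = lcm(188, 532).
gcd(25004, 34) = 2 and 2 | (25 − 14823), so the pair is consistent; merging gives y ≡ 364879 (mod 425068), where 425068 = lcm(25004, 34).
The solution is unique modulo lcm(188, 532, 34) = 425068.

364879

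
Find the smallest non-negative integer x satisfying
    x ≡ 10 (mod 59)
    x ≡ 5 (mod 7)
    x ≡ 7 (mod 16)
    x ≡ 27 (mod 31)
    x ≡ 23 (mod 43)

Combine the congruences pairwise.
From x ≡ 10 (mod 59) write x = 10 + 59t. Substituting into x ≡ 5 (mod 7) gives 59t ≡ 2 (mod 7), and since 3⁻¹ ≡ 5 (mod 7), t ≡ 3. Hence x ≡ 10 + 59·3 = 187 (mod 413).
From x ≡ 187 (mod 413) write x = 187 + 413t. Substituting into x ≡ 7 (mod 16) gives 413t ≡ 12 (mod 16), and since 13⁻¹ ≡ 5 (mod 16), t ≡ 12. Hence x ≡ 187 + 413·12 = 5143 (mod 6608).
From x ≡ 5143 (mod 6608) write x = 5143 + 6608t. Substituting into x ≡ 27 (mod 31) gives 6608t ≡ 30 (mod 31), and since 5⁻¹ ≡ 25 (mod 31), t ≡ 6. Hence x ≡ 5143 + 6608·6 = 44791 (mod 204848).
From x ≡ 44791 (mod 204848) write x = 44791 + 204848t. Substituting into x ≡ 23 (mod 43) gives 204848t ≡ 38 (mod 43), and since 39⁻¹ ≡ 32 (mod 43), t ≡ 12. Hence x ≡ 44791 + 204848·12 = 2502967 (mod 8808464).

2502967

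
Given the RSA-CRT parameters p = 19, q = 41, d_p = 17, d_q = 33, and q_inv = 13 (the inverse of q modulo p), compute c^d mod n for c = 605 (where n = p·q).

25

m₁ = c^(d_p) mod p: c ≡ 16 (mod 19), and 16^17 mod 19 = 6.
m₂ = c^(d_q) mod q: c ≡ 31 (mod 41), and 31^33 mod 41 = 25.
h = q_inv·(m₁ − m₂) mod p = 13·(6 − 25) mod 19 = 0.
m = m₂ + h·q = 25 + 0·41 = 25.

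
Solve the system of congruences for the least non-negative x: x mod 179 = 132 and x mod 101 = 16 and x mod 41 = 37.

77281

From x ≡ 132 (mod 179) write x = 132 + 179t. Substituting into x ≡ 16 (mod 101) gives 179t ≡ 86 (mod 101), and since 78⁻¹ ≡ 79 (mod 101), t ≡ 27. Hence x ≡ 132 + 179·27 = 4965 (mod 18079).
From x ≡ 4965 (mod 18079) write x = 4965 + 18079t. Substituting into x ≡ 37 (mod 41) gives 18079t ≡ 33 (mod 41), and since 39⁻¹ ≡ 20 (mod 41), t ≡ 4. Hence x ≡ 4965 + 18079·4 = 77281 (mod 741239).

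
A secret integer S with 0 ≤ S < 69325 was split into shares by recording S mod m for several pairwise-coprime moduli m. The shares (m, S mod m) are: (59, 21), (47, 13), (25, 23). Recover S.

11998

From S ≡ 21 (mod 59) write S = 21 + 59t. Substituting into S ≡ 13 (mod 47) gives 59t ≡ 39 (mod 47), and since 12⁻¹ ≡ 4 (mod 47), t ≡ 15. Hence S ≡ 21 + 59·15 = 906 (mod 2773).
From S ≡ 906 (mod 2773) write S = 906 + 2773t. Substituting into S ≡ 23 (mod 25) gives 2773t ≡ 17 (mod 25), and since 23⁻¹ ≡ 12 (mod 25), t ≡ 4. Hence S ≡ 906 + 2773·4 = 11998 (mod 69325).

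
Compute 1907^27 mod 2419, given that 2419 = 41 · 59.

607

Mod 41: 1907 ≡ 21; 21^27 ≡ 33 (mod 41).
Mod 59: 1907 ≡ 19; 19^27 ≡ 17 (mod 59).
Combine by CRT: x ≡ 33 (mod 41), x ≡ 17 (mod 59) ⇒ x ≡ 607 (mod 2419).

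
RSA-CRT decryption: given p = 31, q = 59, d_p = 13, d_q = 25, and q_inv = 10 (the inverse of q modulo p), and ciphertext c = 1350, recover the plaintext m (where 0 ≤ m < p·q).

m₁ = c^(d_p) mod p: c ≡ 17 (mod 31), and 17^13 mod 31 = 3.
m₂ = c^(d_q) mod q: c ≡ 52 (mod 59), and 52^25 mod 59 = 23.
h = q_inv·(m₁ − m₂) mod p = 10·(3 − 23) mod 31 = 17.
m = m₂ + h·q = 23 + 17·59 = 1026.

1026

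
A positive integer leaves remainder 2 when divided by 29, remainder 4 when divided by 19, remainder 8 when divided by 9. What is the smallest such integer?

4526

From n ≡ 2 (mod 29) write n = 2 + 29t. Substituting into n ≡ 4 (mod 19) gives 29t ≡ 2 (mod 19), and since 10⁻¹ ≡ 2 (mod 19), t ≡ 4. Hence n ≡ 2 + 29·4 = 118 (mod 551).
From n ≡ 118 (mod 551) write n = 118 + 551t. Substituting into n ≡ 8 (mod 9) gives 551t ≡ 7 (mod 9), and since 2⁻¹ ≡ 5 (mod 9), t ≡ 8. Hence n ≡ 118 + 551·8 = 4526 (mod 4959).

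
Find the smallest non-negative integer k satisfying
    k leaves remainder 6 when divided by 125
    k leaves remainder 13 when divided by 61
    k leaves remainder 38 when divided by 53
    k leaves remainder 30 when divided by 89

16505881

The moduli are pairwise coprime; N = 125·61·53·89 = 35967125.
N/125 = 287737; 287737 ≡ 112 (mod 125); 112·48 ≡ 1, so inverse 48.
N/61 = 589625; 589625 ≡ 60 (mod 61); 60·60 ≡ 1, so inverse 60.
N/53 = 678625; 678625 ≡ 13 (mod 53); 13·49 ≡ 1, so inverse 49.
N/89 = 404125; 404125 ≡ 65 (mod 89); 65·63 ≡ 1, so inverse 63.
k ≡ 6·287737·48 + 13·589625·60 + 38·678625·49 + 30·404125·63 = 2570171756.
2570171756 mod 35967125 = 16505881.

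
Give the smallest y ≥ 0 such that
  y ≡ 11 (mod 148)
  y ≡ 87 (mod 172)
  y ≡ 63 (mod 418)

gcd(148, 172) = 4 and 4 | (87 − 11), so the pair is consistent; merging gives y ≡ 603 (mod 6364), where 6364 = lcm(148, 172).
gcd(6364, 418) = 2 and 2 | (63 − 603), so the pair is consistent; merging gives y ≡ 897927 (mod 1330076), where 1330076 = lcm(6364, 418).
The solution is unique modulo lcm(148, 172, 418) = 1330076.

897927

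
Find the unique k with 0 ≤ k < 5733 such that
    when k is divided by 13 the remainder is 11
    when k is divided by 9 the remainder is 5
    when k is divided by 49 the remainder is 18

The moduli are pairwise coprime; N = 13·9·49 = 5733.
N/13 = 441; 441 ≡ 12 (mod 13); 12·12 ≡ 1, so inverse 12.
N/9 = 637; 637 ≡ 7 (mod 9); 7·4 ≡ 1, so inverse 4.
N/49 = 117; 117 ≡ 19 (mod 49); 19·31 ≡ 1, so inverse 31.
k ≡ 11·441·12 + 5·637·4 + 18·117·31 = 136238.
136238 mod 5733 = 4379.

4379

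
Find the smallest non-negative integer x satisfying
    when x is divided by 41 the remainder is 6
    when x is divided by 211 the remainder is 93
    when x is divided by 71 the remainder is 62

295493

From x ≡ 6 (mod 41) write x = 6 + 41t. Substituting into x ≡ 93 (mod 211) gives 41t ≡ 87 (mod 211), and since 41⁻¹ ≡ 175 (mod 211), t ≡ 33. Hence x ≡ 6 + 41·33 = 1359 (mod 8651).
From x ≡ 1359 (mod 8651) write x = 1359 + 8651t. Substituting into x ≡ 62 (mod 71) gives 8651t ≡ 52 (mod 71), and since 60⁻¹ ≡ 58 (mod 71), t ≡ 34. Hence x ≡ 1359 + 8651·34 = 295493 (mod 614221).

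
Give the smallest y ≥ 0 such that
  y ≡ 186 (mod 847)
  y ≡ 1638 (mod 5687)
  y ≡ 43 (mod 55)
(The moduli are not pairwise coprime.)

115378

Combine the congruences pairwise.
gcd(847, 5687) = 121 and 121 | (1638 − 186), so the pair is consistent; merging gives y ≡ 35760 (mod 39809), where 39809 = lcm(847, 5687).
gcd(39809, 55) = 11 and 11 | (43 − 35760), so the pair is consistent; merging gives y ≡ 115378 (mod 199045), where 199045 = lcm(39809, 55).
The solution is unique modulo lcm(847, 5687, 55) = 199045.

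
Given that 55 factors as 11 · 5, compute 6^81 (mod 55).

6

Mod 11: 6 ≡ 6; by Fermat, exponent reduces to 81 mod 10 = 1; 6^1 ≡ 6 (mod 11).
Mod 5: 6 ≡ 1; by Fermat, exponent reduces to 81 mod 4 = 1; 1^1 ≡ 1 (mod 5).
Combine by CRT: x ≡ 6 (mod 11), x ≡ 1 (mod 5) ⇒ x ≡ 6 (mod 55).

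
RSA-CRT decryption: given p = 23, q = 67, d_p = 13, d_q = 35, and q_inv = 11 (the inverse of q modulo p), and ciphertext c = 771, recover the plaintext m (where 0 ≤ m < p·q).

m₁ = c^(d_p) mod p: c ≡ 12 (mod 23), and 12^13 mod 23 = 6.
m₂ = c^(d_q) mod q: c ≡ 34 (mod 67), and 34^35 mod 67 = 50.
h = q_inv·(m₁ − m₂) mod p = 11·(6 − 50) mod 23 = 22.
m = m₂ + h·q = 50 + 22·67 = 1524.

1524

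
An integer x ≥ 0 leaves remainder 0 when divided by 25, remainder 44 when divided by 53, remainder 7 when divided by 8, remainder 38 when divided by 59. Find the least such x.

356575

The moduli are pairwise coprime; N = 25·53·8·59 = 625400.
N/25 = 25016; 25016 ≡ 16 (mod 25); 16·11 ≡ 1, so inverse 11.
N/53 = 11800; 11800 ≡ 34 (mod 53); 34·39 ≡ 1, so inverse 39.
N/8 = 78175; 78175 ≡ 7 (mod 8); 7·7 ≡ 1, so inverse 7.
N/59 = 10600; 10600 ≡ 39 (mod 59); 39·56 ≡ 1, so inverse 56.
x ≡ 0·25016·11 + 44·11800·39 + 7·78175·7 + 38·10600·56 = 46636175.
46636175 mod 625400 = 356575.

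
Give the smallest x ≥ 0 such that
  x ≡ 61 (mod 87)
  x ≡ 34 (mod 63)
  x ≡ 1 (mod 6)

Combine the congruences pairwise.
gcd(87, 63) = 3 and 3 | (34 − 61), so the pair is consistent; merging gives x ≡ 1105 (mod 1827), where 1827 = lcm(87, 63).
gcd(1827, 6) = 3 and 3 | (1 − 1105), so the pair is consistent; merging gives x ≡ 1105 (mod 3654), where 3654 = lcm(1827, 6).
The solution is unique modulo lcm(87, 63, 6) = 3654.

1105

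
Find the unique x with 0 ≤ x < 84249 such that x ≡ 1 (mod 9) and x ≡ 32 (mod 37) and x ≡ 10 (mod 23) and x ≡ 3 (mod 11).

Combine the congruences pairwise.
From x ≡ 1 (mod 9) write x = 1 + 9t. Substituting into x ≡ 32 (mod 37) gives 9t ≡ 31 (mod 37), and since 9⁻¹ ≡ 33 (mod 37), t ≡ 24. Hence x ≡ 1 + 9·24 = 217 (mod 333).
From x ≡ 217 (mod 333) write x = 217 + 333t. Substituting into x ≡ 10 (mod 23) gives 333t ≡ 0 (mod 23), and since 11⁻¹ ≡ 21 (mod 23), t ≡ 0. Hence x ≡ 217 + 333·0 = 217 (mod 7659).
From x ≡ 217 (mod 7659) write x = 217 + 7659t. Substituting into x ≡ 3 (mod 11) gives 7659t ≡ 6 (mod 11), and since 3⁻¹ ≡ 4 (mod 11), t ≡ 2. Hence x ≡ 217 + 7659·2 = 15535 (mod 84249).

15535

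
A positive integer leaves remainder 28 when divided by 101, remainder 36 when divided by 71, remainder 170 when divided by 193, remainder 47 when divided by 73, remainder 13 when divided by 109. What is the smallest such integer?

9556039278

The moduli are pairwise coprime; N = 101·71·193·73·109 = 11012511871.
N/101 = 109034771; 109034771 ≡ 19 (mod 101); 19·16 ≡ 1, so inverse 16.
N/71 = 155105801; 155105801 ≡ 53 (mod 71); 53·67 ≡ 1, so inverse 67.
N/193 = 57059647; 57059647 ≡ 162 (mod 193); 162·56 ≡ 1, so inverse 56.
N/73 = 150856327; 150856327 ≡ 2 (mod 73); 2·37 ≡ 1, so inverse 37.
N/109 = 101032219; 101032219 ≡ 10 (mod 109); 10·11 ≡ 1, so inverse 11.
k ≡ 28·109034771·16 + 36·155105801·67 + 170·57059647·56 + 47·150856327·37 + 13·101032219·11 = 1242957368830.
1242957368830 mod 11012511871 = 9556039278.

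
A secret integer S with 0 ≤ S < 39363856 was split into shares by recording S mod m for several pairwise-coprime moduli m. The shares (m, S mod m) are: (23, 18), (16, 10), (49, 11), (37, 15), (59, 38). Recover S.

The moduli are pairwise coprime; N = 23·16·49·37·59 = 39363856.
N/23 = 1711472; 1711472 ≡ 19 (mod 23); 19·17 ≡ 1, so inverse 17.
N/16 = 2460241; 2460241 ≡ 1 (mod 16), inverse 1.
N/49 = 803344; 803344 ≡ 38 (mod 49); 38·40 ≡ 1, so inverse 40.
N/37 = 1063888; 1063888 ≡ 27 (mod 37); 27·11 ≡ 1, so inverse 11.
N/59 = 667184; 667184 ≡ 12 (mod 59); 12·5 ≡ 1, so inverse 5.
S ≡ 18·1711472·17 + 10·2460241·1 + 11·803344·40 + 15·1063888·11 + 38·667184·5 = 1204090682.
1204090682 mod 39363856 = 23175002.

23175002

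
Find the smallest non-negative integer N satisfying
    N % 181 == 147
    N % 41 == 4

6482

From N ≡ 147 (mod 181) write N = 147 + 181t. Substituting into N ≡ 4 (mod 41) gives 181t ≡ 21 (mod 41), and since 17⁻¹ ≡ 29 (mod 41), t ≡ 35. Hence N ≡ 147 + 181·35 = 6482 (mod 7421).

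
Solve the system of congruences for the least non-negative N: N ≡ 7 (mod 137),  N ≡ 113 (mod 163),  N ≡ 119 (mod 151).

3039900

The moduli are pairwise coprime; M = 137·163·151 = 3371981.
M/137 = 24613; 24613 ≡ 90 (mod 137); 90·102 ≡ 1, so inverse 102.
M/163 = 20687; 20687 ≡ 149 (mod 163); 149·128 ≡ 1, so inverse 128.
M/151 = 22331; 22331 ≡ 134 (mod 151); 134·71 ≡ 1, so inverse 71.
N ≡ 7·24613·102 + 113·20687·128 + 119·22331·71 = 505465069.
505465069 mod 3371981 = 3039900.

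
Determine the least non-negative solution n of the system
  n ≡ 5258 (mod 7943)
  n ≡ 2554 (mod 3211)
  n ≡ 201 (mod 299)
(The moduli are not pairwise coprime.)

259434

gcd(7943, 3211) = 169 and 169 | (2554 − 5258), so the pair is consistent; merging gives n ≡ 108517 (mod 150917), where 150917 = lcm(7943, 3211).
gcd(150917, 299) = 13 and 13 | (201 − 108517), so the pair is consistent; merging gives n ≡ 259434 (mod 3471091), where 3471091 = lcm(150917, 299).
The solution is unique modulo lcm(7943, 3211, 299) = 3471091.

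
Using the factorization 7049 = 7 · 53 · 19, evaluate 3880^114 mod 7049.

Mod 7: 3880 ≡ 2; since 6 | 114, by Fermat 2^114 ≡ 1 (mod 7).
Mod 53: 3880 ≡ 11; by Fermat, exponent reduces to 114 mod 52 = 10; 11^10 ≡ 44 (mod 53).
Mod 19: 3880 ≡ 4; by Fermat, exponent reduces to 114 mod 18 = 6; 4^6 ≡ 11 (mod 19).
Combine by CRT: x ≡ 1 (mod 7), x ≡ 44 (mod 53), x ≡ 11 (mod 19) ⇒ x ≡ 4761 (mod 7049).

4761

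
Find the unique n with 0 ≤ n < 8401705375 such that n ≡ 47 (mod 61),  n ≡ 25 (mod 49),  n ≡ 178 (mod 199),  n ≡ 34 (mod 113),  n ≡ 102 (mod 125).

The moduli are pairwise coprime; M = 61·49·199·113·125 = 8401705375.
M/61 = 137732875; 137732875 ≡ 60 (mod 61); 60·60 ≡ 1, so inverse 60.
M/49 = 171463375; 171463375 ≡ 27 (mod 49); 27·20 ≡ 1, so inverse 20.
M/199 = 42219625; 42219625 ≡ 183 (mod 199); 183·87 ≡ 1, so inverse 87.
M/113 = 74351375; 74351375 ≡ 87 (mod 113); 87·13 ≡ 1, so inverse 13.
M/125 = 67213643; 67213643 ≡ 18 (mod 125); 18·7 ≡ 1, so inverse 7.
n ≡ 47·137732875·60 + 25·171463375·20 + 178·42219625·87 + 34·74351375·13 + 102·67213643·7 = 1208805356602.
1208805356602 mod 8401705375 = 7361487977.

7361487977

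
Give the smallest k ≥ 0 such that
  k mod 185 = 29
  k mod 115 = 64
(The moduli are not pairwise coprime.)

gcd(185, 115) = 5 and 5 | (64 − 29), so the pair is consistent; merging gives k ≡ 2249 (mod 4255), where 4255 = lcm(185, 115).
The solution is unique modulo lcm(185, 115) = 4255.

2249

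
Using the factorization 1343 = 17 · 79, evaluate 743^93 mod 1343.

Mod 17: 743 ≡ 12; by Fermat, exponent reduces to 93 mod 16 = 13; 12^13 ≡ 14 (mod 17).
Mod 79: 743 ≡ 32; by Fermat, exponent reduces to 93 mod 78 = 15; 32^15 ≡ 10 (mod 79).
Combine by CRT: x ≡ 14 (mod 17), x ≡ 10 (mod 79) ⇒ x ≡ 405 (mod 1343).

405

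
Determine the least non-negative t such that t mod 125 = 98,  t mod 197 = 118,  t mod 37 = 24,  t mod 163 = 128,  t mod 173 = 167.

From t ≡ 98 (mod 125) write t = 98 + 125s. Substituting into t ≡ 118 (mod 197) gives 125s ≡ 20 (mod 197), and since 125⁻¹ ≡ 145 (mod 197), s ≡ 142. Hence t ≡ 98 + 125·142 = 17848 (mod 24625).
From t ≡ 17848 (mod 24625) write t = 17848 + 24625s. Substituting into t ≡ 24 (mod 37) gives 24625s ≡ 10 (mod 37), and since 20⁻¹ ≡ 13 (mod 37), s ≡ 19. Hence t ≡ 17848 + 24625·19 = 485723 (mod 911125).
From t ≡ 485723 (mod 911125) write t = 485723 + 911125s. Substituting into t ≡ 128 (mod 163) gives 911125s ≡ 145 (mod 163), and since 118⁻¹ ≡ 134 (mod 163), s ≡ 33. Hence t ≡ 485723 + 911125·33 = 30552848 (mod 148513375).
From t ≡ 30552848 (mod 148513375) write t = 30552848 + 148513375s. Substituting into t ≡ 167 (mod 173) gives 148513375s ≡ 157 (mod 173), and since 141⁻¹ ≡ 27 (mod 173), s ≡ 87. Hence t ≡ 30552848 + 148513375·87 = 12951216473 (mod 25692813875).

12951216473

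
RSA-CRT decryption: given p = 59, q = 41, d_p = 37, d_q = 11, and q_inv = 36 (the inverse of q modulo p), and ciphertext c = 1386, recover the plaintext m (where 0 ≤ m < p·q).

m₁ = c^(d_p) mod p: c ≡ 29 (mod 59), and 29^37 mod 59 = 3.
m₂ = c^(d_q) mod q: c ≡ 33 (mod 41), and 33^11 mod 41 = 8.
h = q_inv·(m₁ − m₂) mod p = 36·(3 − 8) mod 59 = 56.
m = m₂ + h·q = 8 + 56·41 = 2304.

2304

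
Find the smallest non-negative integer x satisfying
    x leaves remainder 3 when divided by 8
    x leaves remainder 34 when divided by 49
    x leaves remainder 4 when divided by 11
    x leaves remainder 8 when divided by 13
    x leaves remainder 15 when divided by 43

From x ≡ 3 (mod 8) write x = 3 + 8t. Substituting into x ≡ 34 (mod 49) gives 8t ≡ 31 (mod 49), and since 8⁻¹ ≡ 43 (mod 49), t ≡ 10. Hence x ≡ 3 + 8·10 = 83 (mod 392).
From x ≡ 83 (mod 392) write x = 83 + 392t. Substituting into x ≡ 4 (mod 11) gives 392t ≡ 9 (mod 11), and since 7⁻¹ ≡ 8 (mod 11), t ≡ 6. Hence x ≡ 83 + 392·6 = 2435 (mod 4312).
From x ≡ 2435 (mod 4312) write x = 2435 + 4312t. Substituting into x ≡ 8 (mod 13) gives 4312t ≡ 4 (mod 13), and since 9⁻¹ ≡ 3 (mod 13), t ≡ 12. Hence x ≡ 2435 + 4312·12 = 54179 (mod 56056).
From x ≡ 54179 (mod 56056) write x = 54179 + 56056t. Substituting into x ≡ 15 (mod 43) gives 56056t ≡ 16 (mod 43), and since 27⁻¹ ≡ 8 (mod 43), t ≡ 42. Hence x ≡ 54179 + 56056·42 = 2408531 (mod 2410408).

2408531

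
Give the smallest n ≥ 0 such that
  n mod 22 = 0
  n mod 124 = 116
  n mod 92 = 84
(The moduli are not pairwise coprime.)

28512

gcd(22, 124) = 2 and 2 | (116 − 0), so the pair is consistent; merging gives n ≡ 1232 (mod 1364), where 1364 = lcm(22, 124).
gcd(1364, 92) = 4 and 4 | (84 − 1232), so the pair is consistent; merging gives n ≡ 28512 (mod 31372), where 31372 = lcm(1364, 92).
The solution is unique modulo lcm(22, 124, 92) = 31372.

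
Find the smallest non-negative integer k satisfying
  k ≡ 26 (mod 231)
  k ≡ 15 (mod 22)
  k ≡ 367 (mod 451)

4877

gcd(231, 22) = 11 and 11 | (15 − 26), so the pair is consistent; merging gives k ≡ 257 (mod 462), where 462 = lcm(231, 22).
gcd(462, 451) = 11 and 11 | (367 − 257), so the pair is consistent; merging gives k ≡ 4877 (mod 18942), where 18942 = lcm(462, 451).
The solution is unique modulo lcm(231, 22, 451) = 18942.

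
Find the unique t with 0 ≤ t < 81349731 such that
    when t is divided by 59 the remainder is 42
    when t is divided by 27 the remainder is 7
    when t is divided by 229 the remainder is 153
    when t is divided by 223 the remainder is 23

40627501

The moduli are pairwise coprime; N = 59·27·229·223 = 81349731.
N/59 = 1378809; 1378809 ≡ 38 (mod 59); 38·14 ≡ 1, so inverse 14.
N/27 = 3012953; 3012953 ≡ 23 (mod 27); 23·20 ≡ 1, so inverse 20.
N/229 = 355239; 355239 ≡ 60 (mod 229); 60·42 ≡ 1, so inverse 42.
N/223 = 364797; 364797 ≡ 192 (mod 223); 192·187 ≡ 1, so inverse 187.
t ≡ 42·1378809·14 + 7·3012953·20 + 153·355239·42 + 23·364797·187 = 5084310823.
5084310823 mod 81349731 = 40627501.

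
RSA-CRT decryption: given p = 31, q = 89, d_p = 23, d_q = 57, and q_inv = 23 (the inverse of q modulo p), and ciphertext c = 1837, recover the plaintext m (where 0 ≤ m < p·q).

667

m₁ = c^(d_p) mod p: c ≡ 8 (mod 31), and 8^23 mod 31 = 16.
m₂ = c^(d_q) mod q: c ≡ 57 (mod 89), and 57^57 mod 89 = 44.
h = q_inv·(m₁ − m₂) mod p = 23·(16 − 44) mod 31 = 7.
m = m₂ + h·q = 44 + 7·89 = 667.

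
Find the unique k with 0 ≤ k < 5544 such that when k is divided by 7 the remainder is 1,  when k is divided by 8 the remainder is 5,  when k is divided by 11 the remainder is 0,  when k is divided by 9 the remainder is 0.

The moduli are pairwise coprime; N = 7·8·11·9 = 5544.
N/7 = 792; 792 ≡ 1 (mod 7), inverse 1.
N/8 = 693; 693 ≡ 5 (mod 8); 5·5 ≡ 1, so inverse 5.
N/11 = 504; 504 ≡ 9 (mod 11); 9·5 ≡ 1, so inverse 5.
N/9 = 616; 616 ≡ 4 (mod 9); 4·7 ≡ 1, so inverse 7.
k ≡ 1·792·1 + 5·693·5 + 0·504·5 + 0·616·7 = 18117.
18117 mod 5544 = 1485.

1485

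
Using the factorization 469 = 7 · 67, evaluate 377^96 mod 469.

Mod 7: 377 ≡ 6; since 6 | 96, by Fermat 6^96 ≡ 1 (mod 7).
Mod 67: 377 ≡ 42; by Fermat, exponent reduces to 96 mod 66 = 30; 42^30 ≡ 24 (mod 67).
Combine by CRT: x ≡ 1 (mod 7), x ≡ 24 (mod 67) ⇒ x ≡ 225 (mod 469).

225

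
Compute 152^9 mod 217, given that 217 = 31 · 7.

188

Mod 31: 152 ≡ 28; 28^9 ≡ 2 (mod 31).
Mod 7: 152 ≡ 5; by Fermat, exponent reduces to 9 mod 6 = 3; 5^3 ≡ 6 (mod 7).
Combine by CRT: x ≡ 2 (mod 31), x ≡ 6 (mod 7) ⇒ x ≡ 188 (mod 217).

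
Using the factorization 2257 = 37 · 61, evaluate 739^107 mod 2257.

2145

Mod 37: 739 ≡ 36; by Fermat, exponent reduces to 107 mod 36 = 35; 36^35 ≡ 36 (mod 37).
Mod 61: 739 ≡ 7; by Fermat, exponent reduces to 107 mod 60 = 47; 7^47 ≡ 10 (mod 61).
Combine by CRT: x ≡ 36 (mod 37), x ≡ 10 (mod 61) ⇒ x ≡ 2145 (mod 2257).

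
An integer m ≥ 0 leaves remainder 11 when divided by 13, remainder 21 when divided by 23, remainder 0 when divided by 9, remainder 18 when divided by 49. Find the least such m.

89100

The moduli are pairwise coprime; N = 13·23·9·49 = 131859.
N/13 = 10143; 10143 ≡ 3 (mod 13); 3·9 ≡ 1, so inverse 9.
N/23 = 5733; 5733 ≡ 6 (mod 23); 6·4 ≡ 1, so inverse 4.
N/9 = 14651; 14651 ≡ 8 (mod 9); 8·8 ≡ 1, so inverse 8.
N/49 = 2691; 2691 ≡ 45 (mod 49); 45·12 ≡ 1, so inverse 12.
m ≡ 11·10143·9 + 21·5733·4 + 0·14651·8 + 18·2691·12 = 2066985.
2066985 mod 131859 = 89100.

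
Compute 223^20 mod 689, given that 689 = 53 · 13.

399

Mod 53: 223 ≡ 11; 11^20 ≡ 28 (mod 53).
Mod 13: 223 ≡ 2; by Fermat, exponent reduces to 20 mod 12 = 8; 2^8 ≡ 9 (mod 13).
Combine by CRT: x ≡ 28 (mod 53), x ≡ 9 (mod 13) ⇒ x ≡ 399 (mod 689).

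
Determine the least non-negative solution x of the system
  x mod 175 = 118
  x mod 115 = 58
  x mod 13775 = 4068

Combine the congruences pairwise.
gcd(175, 115) = 5 and 5 | (58 − 118), so the pair is consistent; merging gives x ≡ 3968 (mod 4025), where 4025 = lcm(175, 115).
gcd(4025, 13775) = 25 and 25 | (4068 − 3968), so the pair is consistent; merging gives x ≡ 1960118 (mod 2217775), where 2217775 = lcm(4025, 13775).
The solution is unique modulo lcm(175, 115, 13775) = 2217775.

1960118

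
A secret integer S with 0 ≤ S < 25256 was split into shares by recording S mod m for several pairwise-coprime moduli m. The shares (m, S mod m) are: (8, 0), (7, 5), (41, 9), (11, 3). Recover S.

The moduli are pairwise coprime; N = 8·7·41·11 = 25256.
N/8 = 3157; 3157 ≡ 5 (mod 8); 5·5 ≡ 1, so inverse 5.
N/7 = 3608; 3608 ≡ 3 (mod 7); 3·5 ≡ 1, so inverse 5.
N/41 = 616; 616 ≡ 1 (mod 41), inverse 1.
N/11 = 2296; 2296 ≡ 8 (mod 11); 8·7 ≡ 1, so inverse 7.
S ≡ 0·3157·5 + 5·3608·5 + 9·616·1 + 3·2296·7 = 143960.
143960 mod 25256 = 17680.

17680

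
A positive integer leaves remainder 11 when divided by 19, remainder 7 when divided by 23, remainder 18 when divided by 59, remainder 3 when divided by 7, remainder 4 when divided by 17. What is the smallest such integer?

889325

The moduli are pairwise coprime; M = 19·23·59·7·17 = 3068177.
M/19 = 161483; 161483 ≡ 2 (mod 19); 2·10 ≡ 1, so inverse 10.
M/23 = 133399; 133399 ≡ 22 (mod 23); 22·22 ≡ 1, so inverse 22.
M/59 = 52003; 52003 ≡ 24 (mod 59); 24·32 ≡ 1, so inverse 32.
M/7 = 438311; 438311 ≡ 6 (mod 7); 6·6 ≡ 1, so inverse 6.
M/17 = 180481; 180481 ≡ 9 (mod 17); 9·2 ≡ 1, so inverse 2.
N ≡ 11·161483·10 + 7·133399·22 + 18·52003·32 + 3·438311·6 + 4·180481·2 = 77593750.
77593750 mod 3068177 = 889325.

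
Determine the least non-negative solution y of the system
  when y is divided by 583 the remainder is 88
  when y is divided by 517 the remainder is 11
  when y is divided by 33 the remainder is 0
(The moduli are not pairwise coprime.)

gcd(583, 517) = 11 and 11 | (11 − 88), so the pair is consistent; merging gives y ≡ 22242 (mod 27401), where 27401 = lcm(583, 517).
gcd(27401, 33) = 11 and 11 | (0 − 22242), so the pair is consistent; merging gives y ≡ 22242 (mod 82203), where 82203 = lcm(27401, 33).
The solution is unique modulo lcm(583, 517, 33) = 82203.

22242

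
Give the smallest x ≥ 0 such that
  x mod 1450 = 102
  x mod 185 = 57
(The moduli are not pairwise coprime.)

29102

Combine the congruences pairwise.
gcd(1450, 185) = 5 and 5 | (57 − 102), so the pair is consistent; merging gives x ≡ 29102 (mod 53650), where 53650 = lcm(1450, 185).
The solution is unique modulo lcm(1450, 185) = 53650.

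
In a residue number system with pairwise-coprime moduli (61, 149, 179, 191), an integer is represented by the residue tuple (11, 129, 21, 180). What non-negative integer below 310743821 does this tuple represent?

The moduli are pairwise coprime; N = 61·149·179·191 = 310743821.
N/61 = 5094161; 5094161 ≡ 51 (mod 61); 51·6 ≡ 1, so inverse 6.
N/149 = 2085529; 2085529 ≡ 125 (mod 149); 125·31 ≡ 1, so inverse 31.
N/179 = 1735999; 1735999 ≡ 57 (mod 179); 57·22 ≡ 1, so inverse 22.
N/191 = 1626931; 1626931 ≡ 184 (mod 191); 184·109 ≡ 1, so inverse 109.
x ≡ 11·5094161·6 + 129·2085529·31 + 21·1735999·22 + 180·1626931·109 = 41398662855.
41398662855 mod 310743821 = 69734662.

69734662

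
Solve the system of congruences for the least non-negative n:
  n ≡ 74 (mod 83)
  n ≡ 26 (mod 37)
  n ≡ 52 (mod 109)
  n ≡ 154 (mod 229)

The moduli are pairwise coprime; M = 83·37·109·229 = 76655231.
M/83 = 923557; 923557 ≡ 16 (mod 83); 16·26 ≡ 1, so inverse 26.
M/37 = 2071763; 2071763 ≡ 22 (mod 37); 22·32 ≡ 1, so inverse 32.
M/109 = 703259; 703259 ≡ 100 (mod 109); 100·12 ≡ 1, so inverse 12.
M/229 = 334739; 334739 ≡ 170 (mod 229); 170·163 ≡ 1, so inverse 163.
n ≡ 74·923557·26 + 26·2071763·32 + 52·703259·12 + 154·334739·163 = 12342082478.
12342082478 mod 76655231 = 590287.

590287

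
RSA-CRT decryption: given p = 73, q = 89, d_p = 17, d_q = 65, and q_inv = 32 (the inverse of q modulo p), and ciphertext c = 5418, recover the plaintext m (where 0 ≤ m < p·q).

m₁ = c^(d_p) mod p: c ≡ 16 (mod 73), and 16^17 mod 73 = 32.
m₂ = c^(d_q) mod q: c ≡ 78 (mod 89), and 78^65 mod 89 = 8.
h = q_inv·(m₁ − m₂) mod p = 32·(32 − 8) mod 73 = 38.
m = m₂ + h·q = 8 + 38·89 = 3390.

3390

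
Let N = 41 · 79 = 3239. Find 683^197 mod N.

547

Mod 41: 683 ≡ 27; by Fermat, exponent reduces to 197 mod 40 = 37; 27^37 ≡ 14 (mod 41).
Mod 79: 683 ≡ 51; by Fermat, exponent reduces to 197 mod 78 = 41; 51^41 ≡ 73 (mod 79).
Combine by CRT: x ≡ 14 (mod 41), x ≡ 73 (mod 79) ⇒ x ≡ 547 (mod 3239).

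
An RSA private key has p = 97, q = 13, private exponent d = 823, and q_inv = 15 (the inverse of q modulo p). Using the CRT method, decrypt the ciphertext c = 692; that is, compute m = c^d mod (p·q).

783

d_p = d mod (p−1) = 823 mod 96 = 55; d_q = d mod (q−1) = 7.
m₁ = c^(d_p) mod p: c ≡ 13 (mod 97), and 13^55 mod 97 = 7.
m₂ = c^(d_q) mod q: c ≡ 3 (mod 13), and 3^7 mod 13 = 3.
h = q_inv·(m₁ − m₂) mod p = 15·(7 − 3) mod 97 = 60.
m = m₂ + h·q = 3 + 60·13 = 783.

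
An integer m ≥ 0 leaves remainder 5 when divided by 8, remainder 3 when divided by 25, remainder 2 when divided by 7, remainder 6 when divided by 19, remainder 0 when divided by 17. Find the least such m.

From m ≡ 5 (mod 8) write m = 5 + 8t. Substituting into m ≡ 3 (mod 25) gives 8t ≡ 23 (mod 25), and since 8⁻¹ ≡ 22 (mod 25), t ≡ 6. Hence m ≡ 5 + 8·6 = 53 (mod 200).
From m ≡ 53 (mod 200) write m = 53 + 200t. Substituting into m ≡ 2 (mod 7) gives 200t ≡ 5 (mod 7), and since 4⁻¹ ≡ 2 (mod 7), t ≡ 3. Hence m ≡ 53 + 200·3 = 653 (mod 1400).
From m ≡ 653 (mod 1400) write m = 653 + 1400t. Substituting into m ≡ 6 (mod 19) gives 1400t ≡ 18 (mod 19), and since 13⁻¹ ≡ 3 (mod 19), t ≡ 16. Hence m ≡ 653 + 1400·16 = 23053 (mod 26600).
From m ≡ 23053 (mod 26600) write m = 23053 + 26600t. Substituting into m ≡ 0 (mod 17) gives 26600t ≡ 16 (mod 17), and since 12⁻¹ ≡ 10 (mod 17), t ≡ 7. Hence m ≡ 23053 + 26600·7 = 209253 (mod 452200).

209253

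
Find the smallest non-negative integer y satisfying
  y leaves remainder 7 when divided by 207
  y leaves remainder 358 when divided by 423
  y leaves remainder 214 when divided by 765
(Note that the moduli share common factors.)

246544

Combine the congruences pairwise.
gcd(207, 423) = 9 and 9 | (358 − 7), so the pair is consistent; merging gives y ≡ 3319 (mod 9729), where 9729 = lcm(207, 423).
gcd(9729, 765) = 9 and 9 | (214 − 3319), so the pair is consistent; merging gives y ≡ 246544 (mod 826965), where 826965 = lcm(9729, 765).
The solution is unique modulo lcm(207, 423, 765) = 826965.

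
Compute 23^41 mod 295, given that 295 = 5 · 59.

113

Mod 5: 23 ≡ 3; by Fermat, exponent reduces to 41 mod 4 = 1; 3^1 ≡ 3 (mod 5).
Mod 59: 23 ≡ 23; 23^41 ≡ 54 (mod 59).
Combine by CRT: x ≡ 3 (mod 5), x ≡ 54 (mod 59) ⇒ x ≡ 113 (mod 295).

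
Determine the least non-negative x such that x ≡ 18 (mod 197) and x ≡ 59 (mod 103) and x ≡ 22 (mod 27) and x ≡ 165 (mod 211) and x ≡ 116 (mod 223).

17541708403

The moduli are pairwise coprime; N = 197·103·27·211·223 = 25778315421.
N/197 = 130854393; 130854393 ≡ 98 (mod 197); 98·195 ≡ 1, so inverse 195.
N/103 = 250274907; 250274907 ≡ 48 (mod 103); 48·88 ≡ 1, so inverse 88.
N/27 = 954752423; 954752423 ≡ 23 (mod 27); 23·20 ≡ 1, so inverse 20.
N/211 = 122172111; 122172111 ≡ 157 (mod 211); 157·168 ≡ 1, so inverse 168.
N/223 = 115597827; 115597827 ≡ 202 (mod 223); 202·138 ≡ 1, so inverse 138.
x ≡ 18·130854393·195 + 59·250274907·88 + 22·954752423·20 + 165·122172111·168 + 116·115597827·138 = 7415918234230.
7415918234230 mod 25778315421 = 17541708403.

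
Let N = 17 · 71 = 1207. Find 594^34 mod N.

953

Mod 17: 594 ≡ 16; by Fermat, exponent reduces to 34 mod 16 = 2; 16^2 ≡ 1 (mod 17).
Mod 71: 594 ≡ 26; 26^34 ≡ 30 (mod 71).
Combine by CRT: x ≡ 1 (mod 17), x ≡ 30 (mod 71) ⇒ x ≡ 953 (mod 1207).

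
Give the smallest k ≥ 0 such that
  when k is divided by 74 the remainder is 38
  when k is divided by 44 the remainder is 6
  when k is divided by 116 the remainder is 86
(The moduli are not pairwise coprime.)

gcd(74, 44) = 2 and 2 | (6 − 38), so the pair is consistent; merging gives k ≡ 1370 (mod 1628), where 1628 = lcm(74, 44).
gcd(1628, 116) = 4 and 4 | (86 − 1370), so the pair is consistent; merging gives k ≡ 45326 (mod 47212), where 47212 = lcm(1628, 116).
The solution is unique modulo lcm(74, 44, 116) = 47212.

45326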